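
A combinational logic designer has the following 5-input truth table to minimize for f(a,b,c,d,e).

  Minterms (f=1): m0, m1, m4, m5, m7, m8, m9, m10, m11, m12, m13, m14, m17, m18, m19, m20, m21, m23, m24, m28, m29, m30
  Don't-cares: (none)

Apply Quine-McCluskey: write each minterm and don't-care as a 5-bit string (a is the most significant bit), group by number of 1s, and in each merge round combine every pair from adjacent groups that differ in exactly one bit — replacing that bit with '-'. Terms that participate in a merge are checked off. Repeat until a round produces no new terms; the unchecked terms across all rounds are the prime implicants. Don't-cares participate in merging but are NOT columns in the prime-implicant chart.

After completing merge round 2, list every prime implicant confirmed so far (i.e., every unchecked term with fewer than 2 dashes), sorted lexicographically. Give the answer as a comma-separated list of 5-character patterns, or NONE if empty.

[col 0] 00000*, 00001*, 00100*, 00101*, 00111*, 01000*, 01001*, 01010*, 01011*, 01100*, 01101*, 01110*, 10001*, 10010*, 10011*, 10100*, 10101*, 10111*, 11000*, 11100*, 11101*, 11110*
[col 1] -0001*, -0100*, -0101*, -0111*, -1000*, -1100*, -1101*, -1110*, 0-000*, 0-001*, 0-100*, 0-101*, 00-00*, 00-01*, 0000-*, 001-1*, 0010-*, 01-00*, 01-01*, 01-10*, 010-0*, 010-1*, 0100-*, 0101-*, 011-0*, 0110-*, 1-100*, 1-101*, 10-01*, 10-11*, 100-1*, 1001-, 101-1*, 1010-*, 11-00*, 111-0*, 1110-*
[col 2] --100*, --101*, -0-01, -01-1, -010-*, -1-00, -11-0, -110-*, 0--00*, 0--01*, 0-00-*, 0-10-*, 00-0-*, 01--0, 01-0-*, 010--, 1-10-*, 10--1
[col 3] --10-, 0--0-
Prime implicants: --10-, -0-01, -01-1, -1-00, -11-0, 0--0-, 01--0, 010--, 10--1, 1001-

1001-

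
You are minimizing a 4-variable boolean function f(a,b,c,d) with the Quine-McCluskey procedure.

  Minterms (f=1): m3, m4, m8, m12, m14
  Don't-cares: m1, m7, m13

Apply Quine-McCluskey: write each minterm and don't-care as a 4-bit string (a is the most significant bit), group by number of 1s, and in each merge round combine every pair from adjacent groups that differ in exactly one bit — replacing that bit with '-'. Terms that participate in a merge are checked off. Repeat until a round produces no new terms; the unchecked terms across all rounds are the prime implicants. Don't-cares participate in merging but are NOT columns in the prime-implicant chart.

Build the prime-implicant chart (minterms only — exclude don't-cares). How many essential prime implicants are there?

Round 0: 0001✓ 0011✓ 0100✓ 0111✓ 1000✓ 1100✓ 1101✓ 1110✓
Round 1: -100 0-11 00-1 1-00 11-0 110-
PIs = {-100, 0-11, 00-1, 1-00, 11-0, 110-}
Coverage chart:
  m3: 0-11,00-1
  m4: -100 ←essential
  m8: 1-00 ←essential
  m12: -100,1-00,11-0,110-
  m14: 11-0 ←essential
Essential: -100, 1-00, 11-0

3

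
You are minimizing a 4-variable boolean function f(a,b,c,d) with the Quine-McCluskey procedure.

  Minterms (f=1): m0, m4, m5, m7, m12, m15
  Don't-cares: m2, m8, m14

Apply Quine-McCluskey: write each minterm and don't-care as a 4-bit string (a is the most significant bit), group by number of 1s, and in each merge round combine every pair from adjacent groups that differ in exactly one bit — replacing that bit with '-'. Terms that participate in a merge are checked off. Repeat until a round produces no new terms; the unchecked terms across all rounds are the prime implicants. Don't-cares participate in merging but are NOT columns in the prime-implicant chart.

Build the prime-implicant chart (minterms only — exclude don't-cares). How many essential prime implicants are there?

0

Round 0: 0000✓ 0010✓ 0100✓ 0101✓ 0111✓ 1000✓ 1100✓ 1110✓ 1111✓
Round 1: -000✓ -100✓ -111 0-00✓ 00-0 01-1 010- 1-00✓ 11-0 111-
Round 2: --00
PIs = {--00, -111, 00-0, 01-1, 010-, 11-0, 111-}
Coverage chart:
  m0: --00,00-0
  m4: --00,010-
  m5: 01-1,010-
  m7: -111,01-1
  m12: --00,11-0
  m15: -111,111-
(no essential prime implicants)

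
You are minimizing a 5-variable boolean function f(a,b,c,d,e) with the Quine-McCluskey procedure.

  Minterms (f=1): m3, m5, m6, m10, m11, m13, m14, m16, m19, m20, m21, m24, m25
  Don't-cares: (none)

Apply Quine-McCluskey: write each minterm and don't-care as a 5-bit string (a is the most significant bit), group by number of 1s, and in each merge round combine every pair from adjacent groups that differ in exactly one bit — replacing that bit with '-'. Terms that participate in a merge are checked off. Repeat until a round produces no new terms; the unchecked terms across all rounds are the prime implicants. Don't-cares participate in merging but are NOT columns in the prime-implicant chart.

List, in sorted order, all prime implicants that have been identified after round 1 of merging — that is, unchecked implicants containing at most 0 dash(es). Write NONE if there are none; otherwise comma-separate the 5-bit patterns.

NONE

[col 0] 00011*, 00101*, 00110*, 01010*, 01011*, 01101*, 01110*, 10000*, 10011*, 10100*, 10101*, 11000*, 11001*
[col 1] -0011, -0101, 0-011, 0-101, 0-110, 01-10, 0101-, 1-000, 10-00, 1010-, 1100-
Prime implicants: -0011, -0101, 0-011, 0-101, 0-110, 01-10, 0101-, 1-000, 10-00, 1010-, 1100-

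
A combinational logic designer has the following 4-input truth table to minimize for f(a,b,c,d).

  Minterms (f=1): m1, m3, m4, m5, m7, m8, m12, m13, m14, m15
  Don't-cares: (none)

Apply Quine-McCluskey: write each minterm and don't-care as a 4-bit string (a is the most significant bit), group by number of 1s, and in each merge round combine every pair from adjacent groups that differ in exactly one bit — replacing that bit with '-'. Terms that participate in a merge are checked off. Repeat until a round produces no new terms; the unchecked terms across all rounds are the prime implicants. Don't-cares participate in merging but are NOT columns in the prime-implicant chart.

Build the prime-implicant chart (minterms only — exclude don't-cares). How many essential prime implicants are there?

[col 0] 0001*, 0011*, 0100*, 0101*, 0111*, 1000*, 1100*, 1101*, 1110*, 1111*
[col 1] -100*, -101*, -111*, 0-01*, 0-11*, 00-1*, 01-1*, 010-*, 1-00, 11-0*, 11-1*, 110-*, 111-*
[col 2] -1-1, -10-, 0--1, 11--
Prime implicants: -1-1, -10-, 0--1, 1-00, 11--
PI chart (minterm → PIs covering it):
  1 | 0--1  (sole → essential)
  3 | 0--1  (sole → essential)
  4 | -10-  (sole → essential)
  5 | -1-1,-10-,0--1
  7 | -1-1,0--1
  8 | 1-00  (sole → essential)
  12 | -10-,1-00,11--
  13 | -1-1,-10-,11--
  14 | 11--  (sole → essential)
  15 | -1-1,11--
Essential prime implicants: -10-, 0--1, 1-00, 11--

4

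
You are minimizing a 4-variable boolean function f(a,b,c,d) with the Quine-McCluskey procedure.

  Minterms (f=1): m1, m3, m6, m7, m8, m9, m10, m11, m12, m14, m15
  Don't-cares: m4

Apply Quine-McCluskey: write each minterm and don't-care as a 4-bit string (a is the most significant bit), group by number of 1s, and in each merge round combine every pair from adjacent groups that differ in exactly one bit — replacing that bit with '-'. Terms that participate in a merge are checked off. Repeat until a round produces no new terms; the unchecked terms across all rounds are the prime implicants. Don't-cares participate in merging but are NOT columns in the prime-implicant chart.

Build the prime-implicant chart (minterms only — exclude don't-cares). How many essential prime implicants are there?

1

Round 0: 0001✓ 0011✓ 0100✓ 0110✓ 0111✓ 1000✓ 1001✓ 1010✓ 1011✓ 1100✓ 1110✓ 1111✓
Round 1: -001✓ -011✓ -100✓ -110✓ -111✓ 0-11✓ 00-1✓ 01-0✓ 011-✓ 1-00✓ 1-10✓ 1-11✓ 10-0✓ 10-1✓ 100-✓ 101-✓ 11-0✓ 111-✓
Round 2: --11 -0-1 -1-0 -11- 1--0 1-1- 10--
PIs = {--11, -0-1, -1-0, -11-, 1--0, 1-1-, 10--}
Coverage chart:
  m1: -0-1 ←essential
  m3: --11,-0-1
  m6: -1-0,-11-
  m7: --11,-11-
  m8: 1--0,10--
  m9: -0-1,10--
  m10: 1--0,1-1-,10--
  m11: --11,-0-1,1-1-,10--
  m12: -1-0,1--0
  m14: -1-0,-11-,1--0,1-1-
  m15: --11,-11-,1-1-
Essential: -0-1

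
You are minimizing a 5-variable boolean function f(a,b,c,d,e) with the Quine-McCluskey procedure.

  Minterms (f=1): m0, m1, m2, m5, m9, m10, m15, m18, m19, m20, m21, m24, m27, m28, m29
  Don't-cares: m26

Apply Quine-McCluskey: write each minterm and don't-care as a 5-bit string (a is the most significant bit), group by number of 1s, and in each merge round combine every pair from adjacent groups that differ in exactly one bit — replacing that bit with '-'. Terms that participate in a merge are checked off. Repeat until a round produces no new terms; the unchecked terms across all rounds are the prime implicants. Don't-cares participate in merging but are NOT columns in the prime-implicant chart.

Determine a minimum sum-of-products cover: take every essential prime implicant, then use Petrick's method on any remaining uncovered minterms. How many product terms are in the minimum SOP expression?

8

Round 0: 00000✓ 00001✓ 00010✓ 00101✓ 01001✓ 01010✓ 01111 10010✓ 10011✓ 10100✓ 10101✓ 11000✓ 11010✓ 11011✓ 11100✓ 11101✓
Round 1: -0010✓ -0101 -1010✓ 0-001 0-010✓ 00-01 000-0 0000- 1-010✓ 1-011✓ 1-100✓ 1-101✓ 1001-✓ 1010-✓ 11-00 110-0 1101-✓ 1110-✓
Round 2: --010 1-01- 1-10-
PIs = {--010, -0101, 0-001, 00-01, 000-0, 0000-, 01111, 1-01-, 1-10-, 11-00, 110-0}
Coverage chart:
  m0: 000-0,0000-
  m1: 0-001,00-01,0000-
  m2: --010,000-0
  m5: -0101,00-01
  m9: 0-001 ←essential
  m10: --010 ←essential
  m15: 01111 ←essential
  m18: --010,1-01-
  m19: 1-01- ←essential
  m20: 1-10- ←essential
  m21: -0101,1-10-
  m24: 11-00,110-0
  m27: 1-01- ←essential
  m28: 1-10-,11-00
  m29: 1-10- ←essential
Essential: --010, 0-001, 01111, 1-01-, 1-10-
Petrick residual → -0101, 000-0, 11-00
Min cover (8 terms): c'de' + b'cd'e + a'c'd'e + a'b'c'e' + a'bcde + ac'd + acd' + abd'e'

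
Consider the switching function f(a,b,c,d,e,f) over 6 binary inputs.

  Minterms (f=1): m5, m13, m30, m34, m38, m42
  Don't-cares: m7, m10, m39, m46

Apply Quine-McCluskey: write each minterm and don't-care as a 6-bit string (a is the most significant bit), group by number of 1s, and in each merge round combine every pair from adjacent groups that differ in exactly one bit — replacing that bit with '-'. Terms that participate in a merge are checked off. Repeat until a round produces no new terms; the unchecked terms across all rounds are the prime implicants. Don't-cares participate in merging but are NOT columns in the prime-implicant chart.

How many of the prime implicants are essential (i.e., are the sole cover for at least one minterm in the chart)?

3

[col 0] 000101*, 000111*, 001010*, 001101*, 011110, 100010*, 100110*, 100111*, 101010*, 101110*
[col 1] -00111, -01010, 00-101, 0001-1, 10-010*, 10-110*, 100-10*, 10011-, 101-10*
[col 2] 10--10
Prime implicants: -00111, -01010, 00-101, 0001-1, 011110, 10--10, 10011-
PI chart (minterm → PIs covering it):
  5 | 00-101,0001-1
  13 | 00-101  (sole → essential)
  30 | 011110  (sole → essential)
  34 | 10--10  (sole → essential)
  38 | 10--10,10011-
  42 | -01010,10--10
Essential prime implicants: 00-101, 011110, 10--10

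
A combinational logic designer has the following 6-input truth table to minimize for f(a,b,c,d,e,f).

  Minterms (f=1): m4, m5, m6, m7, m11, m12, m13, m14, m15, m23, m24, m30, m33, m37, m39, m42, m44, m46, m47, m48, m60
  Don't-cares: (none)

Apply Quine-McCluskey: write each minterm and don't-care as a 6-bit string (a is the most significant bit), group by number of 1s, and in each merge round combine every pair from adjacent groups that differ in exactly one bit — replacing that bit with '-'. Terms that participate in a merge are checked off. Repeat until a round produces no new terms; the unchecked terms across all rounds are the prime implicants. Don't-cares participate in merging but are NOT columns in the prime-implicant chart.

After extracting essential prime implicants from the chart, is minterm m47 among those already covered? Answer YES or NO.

NO

[col 0] 000100*, 000101*, 000110*, 000111*, 001011*, 001100*, 001101*, 001110*, 001111*, 010111*, 011000, 011110*, 100001*, 100101*, 100111*, 101010*, 101100*, 101110*, 101111*, 110000, 111100*
[col 1] -00101*, -00111*, -01100*, -01110*, -01111*, 0-0111, 0-1110, 00-100*, 00-101*, 00-110*, 00-111*, 0001-0*, 0001-1*, 00010-*, 00011-*, 001-11, 0011-0*, 0011-1*, 00110-*, 00111-*, 1-1100, 10-111*, 100-01, 1001-1*, 101-10, 1011-0*, 10111-*
[col 2] -0-111, -001-1, -011-0, -0111-, 00-1-0*, 00-1-1*, 00-10-*, 00-11-*, 0001--*, 0011--*
[col 3] 00-1--
Prime implicants: -0-111, -001-1, -011-0, -0111-, 0-0111, 0-1110, 00-1--, 001-11, 011000, 1-1100, 100-01, 101-10, 110000
PI chart (minterm → PIs covering it):
  4 | 00-1--  (sole → essential)
  5 | -001-1,00-1--
  6 | 00-1--  (sole → essential)
  7 | -0-111,-001-1,0-0111,00-1--
  11 | 001-11  (sole → essential)
  12 | -011-0,00-1--
  13 | 00-1--  (sole → essential)
  14 | -011-0,-0111-,0-1110,00-1--
  15 | -0-111,-0111-,00-1--,001-11
  23 | 0-0111  (sole → essential)
  24 | 011000  (sole → essential)
  30 | 0-1110  (sole → essential)
  33 | 100-01  (sole → essential)
  37 | -001-1,100-01
  39 | -0-111,-001-1
  42 | 101-10  (sole → essential)
  44 | -011-0,1-1100
  46 | -011-0,-0111-,101-10
  47 | -0-111,-0111-
  48 | 110000  (sole → essential)
  60 | 1-1100  (sole → essential)
Essential prime implicants: 0-0111, 0-1110, 00-1--, 001-11, 011000, 1-1100, 100-01, 101-10, 110000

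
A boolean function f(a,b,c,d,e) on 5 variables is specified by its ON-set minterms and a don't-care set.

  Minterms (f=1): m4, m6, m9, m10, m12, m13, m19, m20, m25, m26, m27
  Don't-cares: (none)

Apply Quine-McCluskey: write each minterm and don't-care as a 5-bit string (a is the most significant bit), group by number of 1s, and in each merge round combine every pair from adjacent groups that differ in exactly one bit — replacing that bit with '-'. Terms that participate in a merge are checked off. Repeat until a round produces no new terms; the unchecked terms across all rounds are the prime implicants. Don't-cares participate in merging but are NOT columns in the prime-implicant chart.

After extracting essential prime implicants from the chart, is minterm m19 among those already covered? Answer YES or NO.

Round 0: 00100✓ 00110✓ 01001✓ 01010✓ 01100✓ 01101✓ 10011✓ 10100✓ 11001✓ 11010✓ 11011✓
Round 1: -0100 -1001 -1010 0-100 001-0 01-01 0110- 1-011 110-1 1101-
PIs = {-0100, -1001, -1010, 0-100, 001-0, 01-01, 0110-, 1-011, 110-1, 1101-}
Coverage chart:
  m4: -0100,0-100,001-0
  m6: 001-0 ←essential
  m9: -1001,01-01
  m10: -1010 ←essential
  m12: 0-100,0110-
  m13: 01-01,0110-
  m19: 1-011 ←essential
  m20: -0100 ←essential
  m25: -1001,110-1
  m26: -1010,1101-
  m27: 1-011,110-1,1101-
Essential: -0100, -1010, 001-0, 1-011

YES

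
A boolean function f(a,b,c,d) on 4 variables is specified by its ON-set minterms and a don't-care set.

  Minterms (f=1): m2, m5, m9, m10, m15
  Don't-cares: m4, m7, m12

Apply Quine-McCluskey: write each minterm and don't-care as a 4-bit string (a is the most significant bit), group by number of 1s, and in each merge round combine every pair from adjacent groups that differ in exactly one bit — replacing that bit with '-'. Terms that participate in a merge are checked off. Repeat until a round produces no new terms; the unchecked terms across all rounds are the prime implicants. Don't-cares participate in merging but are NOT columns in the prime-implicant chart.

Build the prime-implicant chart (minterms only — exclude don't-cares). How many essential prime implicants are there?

size-2^0 implicants → 0010(✓)  0100(✓)  0101(✓)  0111(✓)  1001  1010(✓)  1100(✓)  1111(✓)
size-2^1 implicants → -010  -100  -111  01-1  010-
Unchecked terms (primes): -010, -100, -111, 01-1, 010-, 1001
Minterm coverage:
  m2 ⊆ -010 [E]
  m5 ⊆ 01-1,010-
  m9 ⊆ 1001 [E]
  m10 ⊆ -010 [E]
  m15 ⊆ -111 [E]
E = {-010, -111, 1001}

3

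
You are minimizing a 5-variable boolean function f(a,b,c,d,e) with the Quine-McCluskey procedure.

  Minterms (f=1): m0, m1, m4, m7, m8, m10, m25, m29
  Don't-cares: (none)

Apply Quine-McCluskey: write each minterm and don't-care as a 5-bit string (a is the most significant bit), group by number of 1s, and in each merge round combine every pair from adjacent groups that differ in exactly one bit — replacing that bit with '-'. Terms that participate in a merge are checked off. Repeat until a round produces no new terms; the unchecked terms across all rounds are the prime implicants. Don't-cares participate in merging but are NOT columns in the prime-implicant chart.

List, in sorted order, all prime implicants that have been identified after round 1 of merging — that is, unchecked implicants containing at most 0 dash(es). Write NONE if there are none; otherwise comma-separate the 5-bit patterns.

00111

[col 0] 00000*, 00001*, 00100*, 00111, 01000*, 01010*, 11001*, 11101*
[col 1] 0-000, 00-00, 0000-, 010-0, 11-01
Prime implicants: 0-000, 00-00, 0000-, 00111, 010-0, 11-01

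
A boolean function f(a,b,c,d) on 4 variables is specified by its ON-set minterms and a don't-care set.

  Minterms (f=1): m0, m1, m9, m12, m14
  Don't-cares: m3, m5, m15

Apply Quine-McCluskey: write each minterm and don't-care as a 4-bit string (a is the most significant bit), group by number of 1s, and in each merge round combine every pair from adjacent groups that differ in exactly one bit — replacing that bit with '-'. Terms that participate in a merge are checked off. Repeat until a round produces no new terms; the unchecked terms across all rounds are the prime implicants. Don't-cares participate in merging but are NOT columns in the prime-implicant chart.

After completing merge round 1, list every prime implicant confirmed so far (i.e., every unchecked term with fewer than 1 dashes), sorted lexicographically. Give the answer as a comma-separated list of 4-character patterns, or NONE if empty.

NONE

size-2^0 implicants → 0000(✓)  0001(✓)  0011(✓)  0101(✓)  1001(✓)  1100(✓)  1110(✓)  1111(✓)
size-2^1 implicants → -001  0-01  00-1  000-  11-0  111-
Unchecked terms (primes): -001, 0-01, 00-1, 000-, 11-0, 111-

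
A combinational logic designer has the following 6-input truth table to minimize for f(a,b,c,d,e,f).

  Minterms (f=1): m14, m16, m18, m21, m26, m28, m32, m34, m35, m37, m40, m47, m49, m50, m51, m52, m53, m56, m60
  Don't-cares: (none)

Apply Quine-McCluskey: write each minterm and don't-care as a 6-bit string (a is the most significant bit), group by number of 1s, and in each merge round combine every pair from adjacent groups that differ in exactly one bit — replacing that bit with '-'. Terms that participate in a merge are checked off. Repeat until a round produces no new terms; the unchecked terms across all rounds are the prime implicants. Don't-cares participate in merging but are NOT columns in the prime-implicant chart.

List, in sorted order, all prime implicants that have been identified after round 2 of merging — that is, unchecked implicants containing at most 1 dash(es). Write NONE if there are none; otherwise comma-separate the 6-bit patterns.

-10010, -10101, -11100, 001110, 01-010, 0100-0, 1-0101, 1-1000, 10-000, 1000-0, 101111, 11-100, 110-01, 1100-1, 11010-, 111-00

Round 0: 001110 010000✓ 010010✓ 010101✓ 011010✓ 011100✓ 100000✓ 100010✓ 100011✓ 100101✓ 101000✓ 101111 110001✓ 110010✓ 110011✓ 110100✓ 110101✓ 111000✓ 111100✓
Round 1: -10010 -10101 -11100 01-010 0100-0 1-0010✓ 1-0011✓ 1-0101 1-1000 10-000 1000-0 10001-✓ 11-100 110-01 1100-1 11001-✓ 11010- 111-00
Round 2: 1-001-
PIs = {-10010, -10101, -11100, 001110, 01-010, 0100-0, 1-001-, 1-0101, 1-1000, 10-000, 1000-0, 101111, 11-100, 110-01, 1100-1, 11010-, 111-00}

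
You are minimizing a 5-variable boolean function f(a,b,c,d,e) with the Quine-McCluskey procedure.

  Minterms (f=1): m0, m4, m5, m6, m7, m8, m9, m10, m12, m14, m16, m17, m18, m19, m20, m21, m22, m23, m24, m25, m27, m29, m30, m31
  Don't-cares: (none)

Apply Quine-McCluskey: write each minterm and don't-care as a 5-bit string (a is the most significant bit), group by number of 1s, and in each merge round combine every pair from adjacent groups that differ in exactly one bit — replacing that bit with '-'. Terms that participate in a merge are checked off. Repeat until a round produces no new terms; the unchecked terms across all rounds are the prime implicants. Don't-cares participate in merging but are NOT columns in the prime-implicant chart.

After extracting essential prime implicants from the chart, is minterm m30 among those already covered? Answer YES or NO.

NO

size-2^0 implicants → 00000(✓)  00100(✓)  00101(✓)  00110(✓)  00111(✓)  01000(✓)  01001(✓)  01010(✓)  01100(✓)  01110(✓)  10000(✓)  10001(✓)  10010(✓)  10011(✓)  10100(✓)  10101(✓)  10110(✓)  10111(✓)  11000(✓)  11001(✓)  11011(✓)  11101(✓)  11110(✓)  11111(✓)
size-2^1 implicants → -0000(✓)  -0100(✓)  -0101(✓)  -0110(✓)  -0111(✓)  -1000(✓)  -1001(✓)  -1110(✓)  0-000(✓)  0-100(✓)  0-110(✓)  00-00(✓)  001-0(✓)  001-1(✓)  0010-(✓)  0011-(✓)  01-00(✓)  01-10(✓)  010-0(✓)  0100-(✓)  011-0(✓)  1-000(✓)  1-001(✓)  1-011(✓)  1-101(✓)  1-110(✓)  1-111(✓)  10-00(✓)  10-01(✓)  10-10(✓)  10-11(✓)  100-0(✓)  100-1(✓)  1000-(✓)  1001-(✓)  101-0(✓)  101-1(✓)  1010-(✓)  1011-(✓)  11-01(✓)  11-11(✓)  110-1(✓)  1100-(✓)  111-1(✓)  1111-(✓)
size-2^2 implicants → --000  --110  -0-00  -01-0(✓)  -01-1(✓)  -010-(✓)  -011-(✓)  -100-  0--00  0-1-0  001--(✓)  01--0  1--01(✓)  1--11(✓)  1-0-1(✓)  1-00-  1-1-1(✓)  1-11-  10--0(✓)  10--1(✓)  10-0-(✓)  10-1-(✓)  100--(✓)  101--(✓)  11--1(✓)
size-2^3 implicants → -01--  1---1  10---
Unchecked terms (primes): --000, --110, -0-00, -01--, -100-, 0--00, 0-1-0, 01--0, 1---1, 1-00-, 1-11-, 10---
Minterm coverage:
  m0 ⊆ --000,-0-00,0--00
  m4 ⊆ -0-00,-01--,0--00,0-1-0
  m5 ⊆ -01-- [E]
  m6 ⊆ --110,-01--,0-1-0
  m7 ⊆ -01-- [E]
  m8 ⊆ --000,-100-,0--00,01--0
  m9 ⊆ -100- [E]
  m10 ⊆ 01--0 [E]
  m12 ⊆ 0--00,0-1-0,01--0
  m14 ⊆ --110,0-1-0,01--0
  m16 ⊆ --000,-0-00,1-00-,10---
  m17 ⊆ 1---1,1-00-,10---
  m18 ⊆ 10--- [E]
  m19 ⊆ 1---1,10---
  m20 ⊆ -0-00,-01--,10---
  m21 ⊆ -01--,1---1,10---
  m22 ⊆ --110,-01--,1-11-,10---
  m23 ⊆ -01--,1---1,1-11-,10---
  m24 ⊆ --000,-100-,1-00-
  m25 ⊆ -100-,1---1,1-00-
  m27 ⊆ 1---1 [E]
  m29 ⊆ 1---1 [E]
  m30 ⊆ --110,1-11-
  m31 ⊆ 1---1,1-11-
E = {-01--, -100-, 01--0, 1---1, 10---}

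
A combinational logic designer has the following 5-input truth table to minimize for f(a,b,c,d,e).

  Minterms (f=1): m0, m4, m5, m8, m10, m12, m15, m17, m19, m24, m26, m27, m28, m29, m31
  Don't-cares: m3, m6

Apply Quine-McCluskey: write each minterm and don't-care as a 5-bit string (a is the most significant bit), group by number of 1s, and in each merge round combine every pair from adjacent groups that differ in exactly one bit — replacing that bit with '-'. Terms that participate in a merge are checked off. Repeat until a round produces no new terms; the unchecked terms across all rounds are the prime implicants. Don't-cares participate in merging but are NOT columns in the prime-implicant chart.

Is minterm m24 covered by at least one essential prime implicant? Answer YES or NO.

YES

size-2^0 implicants → 00000(✓)  00011(✓)  00100(✓)  00101(✓)  00110(✓)  01000(✓)  01010(✓)  01100(✓)  01111(✓)  10001(✓)  10011(✓)  11000(✓)  11010(✓)  11011(✓)  11100(✓)  11101(✓)  11111(✓)
size-2^1 implicants → -0011  -1000(✓)  -1010(✓)  -1100(✓)  -1111  0-000(✓)  0-100(✓)  00-00(✓)  001-0  0010-  01-00(✓)  010-0(✓)  1-011  100-1  11-00(✓)  11-11  110-0(✓)  1101-  111-1  1110-
size-2^2 implicants → -1-00  -10-0  0--00
Unchecked terms (primes): -0011, -1-00, -10-0, -1111, 0--00, 001-0, 0010-, 1-011, 100-1, 11-11, 1101-, 111-1, 1110-
Minterm coverage:
  m0 ⊆ 0--00 [E]
  m4 ⊆ 0--00,001-0,0010-
  m5 ⊆ 0010- [E]
  m8 ⊆ -1-00,-10-0,0--00
  m10 ⊆ -10-0 [E]
  m12 ⊆ -1-00,0--00
  m15 ⊆ -1111 [E]
  m17 ⊆ 100-1 [E]
  m19 ⊆ -0011,1-011,100-1
  m24 ⊆ -1-00,-10-0
  m26 ⊆ -10-0,1101-
  m27 ⊆ 1-011,11-11,1101-
  m28 ⊆ -1-00,1110-
  m29 ⊆ 111-1,1110-
  m31 ⊆ -1111,11-11,111-1
E = {-10-0, -1111, 0--00, 0010-, 100-1}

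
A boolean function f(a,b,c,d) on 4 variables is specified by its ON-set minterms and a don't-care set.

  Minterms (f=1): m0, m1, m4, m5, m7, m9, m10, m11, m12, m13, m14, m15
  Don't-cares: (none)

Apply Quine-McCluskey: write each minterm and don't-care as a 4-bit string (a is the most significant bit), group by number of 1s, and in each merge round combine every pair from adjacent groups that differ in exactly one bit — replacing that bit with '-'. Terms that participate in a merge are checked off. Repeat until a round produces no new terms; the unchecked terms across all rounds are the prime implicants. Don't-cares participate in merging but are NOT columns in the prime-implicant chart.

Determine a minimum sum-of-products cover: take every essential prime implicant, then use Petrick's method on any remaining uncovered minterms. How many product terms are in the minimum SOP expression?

Round 0: 0000✓ 0001✓ 0100✓ 0101✓ 0111✓ 1001✓ 1010✓ 1011✓ 1100✓ 1101✓ 1110✓ 1111✓
Round 1: -001✓ -100✓ -101✓ -111✓ 0-00✓ 0-01✓ 000-✓ 01-1✓ 010-✓ 1-01✓ 1-10✓ 1-11✓ 10-1✓ 101-✓ 11-0✓ 11-1✓ 110-✓ 111-✓
Round 2: --01 -1-1 -10- 0-0- 1--1 1-1- 11--
PIs = {--01, -1-1, -10-, 0-0-, 1--1, 1-1-, 11--}
Coverage chart:
  m0: 0-0- ←essential
  m1: --01,0-0-
  m4: -10-,0-0-
  m5: --01,-1-1,-10-,0-0-
  m7: -1-1 ←essential
  m9: --01,1--1
  m10: 1-1- ←essential
  m11: 1--1,1-1-
  m12: -10-,11--
  m13: --01,-1-1,-10-,1--1,11--
  m14: 1-1-,11--
  m15: -1-1,1--1,1-1-,11--
Essential: -1-1, 0-0-, 1-1-
Petrick residual → --01, -10-
Min cover (5 terms): c'd + bd + bc' + a'c' + ac

5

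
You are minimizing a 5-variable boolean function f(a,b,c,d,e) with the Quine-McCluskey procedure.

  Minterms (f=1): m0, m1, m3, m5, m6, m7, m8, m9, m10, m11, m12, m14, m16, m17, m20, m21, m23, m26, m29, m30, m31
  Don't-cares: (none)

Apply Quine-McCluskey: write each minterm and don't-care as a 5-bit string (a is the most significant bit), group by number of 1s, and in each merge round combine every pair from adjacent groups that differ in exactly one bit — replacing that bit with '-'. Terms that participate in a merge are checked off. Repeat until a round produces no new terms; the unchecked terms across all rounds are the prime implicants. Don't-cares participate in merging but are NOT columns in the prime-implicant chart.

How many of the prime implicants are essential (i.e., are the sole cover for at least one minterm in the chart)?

4

size-2^0 implicants → 00000(✓)  00001(✓)  00011(✓)  00101(✓)  00110(✓)  00111(✓)  01000(✓)  01001(✓)  01010(✓)  01011(✓)  01100(✓)  01110(✓)  10000(✓)  10001(✓)  10100(✓)  10101(✓)  10111(✓)  11010(✓)  11101(✓)  11110(✓)  11111(✓)
size-2^1 implicants → -0000(✓)  -0001(✓)  -0101(✓)  -0111(✓)  -1010(✓)  -1110(✓)  0-000(✓)  0-001(✓)  0-011(✓)  0-110  00-01(✓)  00-11(✓)  000-1(✓)  0000-(✓)  001-1(✓)  0011-  01-00(✓)  01-10(✓)  010-0(✓)  010-1(✓)  0100-(✓)  0101-(✓)  011-0(✓)  1-101(✓)  1-111(✓)  10-00(✓)  10-01(✓)  1000-(✓)  101-1(✓)  1010-(✓)  11-10(✓)  111-1(✓)  1111-
size-2^2 implicants → -0-01  -000-  -01-1  -1-10  0-0-1  0-00-  00--1  01--0  010--  1-1-1  10-0-
Unchecked terms (primes): -0-01, -000-, -01-1, -1-10, 0-0-1, 0-00-, 0-110, 00--1, 0011-, 01--0, 010--, 1-1-1, 10-0-, 1111-
Minterm coverage:
  m0 ⊆ -000-,0-00-
  m1 ⊆ -0-01,-000-,0-0-1,0-00-,00--1
  m3 ⊆ 0-0-1,00--1
  m5 ⊆ -0-01,-01-1,00--1
  m6 ⊆ 0-110,0011-
  m7 ⊆ -01-1,00--1,0011-
  m8 ⊆ 0-00-,01--0,010--
  m9 ⊆ 0-0-1,0-00-,010--
  m10 ⊆ -1-10,01--0,010--
  m11 ⊆ 0-0-1,010--
  m12 ⊆ 01--0 [E]
  m14 ⊆ -1-10,0-110,01--0
  m16 ⊆ -000-,10-0-
  m17 ⊆ -0-01,-000-,10-0-
  m20 ⊆ 10-0- [E]
  m21 ⊆ -0-01,-01-1,1-1-1,10-0-
  m23 ⊆ -01-1,1-1-1
  m26 ⊆ -1-10 [E]
  m29 ⊆ 1-1-1 [E]
  m30 ⊆ -1-10,1111-
  m31 ⊆ 1-1-1,1111-
E = {-1-10, 01--0, 1-1-1, 10-0-}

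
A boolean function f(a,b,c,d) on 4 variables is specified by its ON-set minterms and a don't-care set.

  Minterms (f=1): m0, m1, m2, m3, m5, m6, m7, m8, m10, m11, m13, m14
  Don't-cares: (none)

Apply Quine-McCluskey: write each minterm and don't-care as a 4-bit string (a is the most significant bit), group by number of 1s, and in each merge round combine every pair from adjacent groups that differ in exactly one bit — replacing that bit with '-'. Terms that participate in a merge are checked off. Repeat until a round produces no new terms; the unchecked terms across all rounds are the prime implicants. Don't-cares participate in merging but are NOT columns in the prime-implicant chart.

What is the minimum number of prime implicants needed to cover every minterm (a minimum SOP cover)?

[col 0] 0000*, 0001*, 0010*, 0011*, 0101*, 0110*, 0111*, 1000*, 1010*, 1011*, 1101*, 1110*
[col 1] -000*, -010*, -011*, -101, -110*, 0-01*, 0-10*, 0-11*, 00-0*, 00-1*, 000-*, 001-*, 01-1*, 011-*, 1-10*, 10-0*, 101-*
[col 2] --10, -0-0, -01-, 0--1, 0-1-, 00--
Prime implicants: --10, -0-0, -01-, -101, 0--1, 0-1-, 00--
PI chart (minterm → PIs covering it):
  0 | -0-0,00--
  1 | 0--1,00--
  2 | --10,-0-0,-01-,0-1-,00--
  3 | -01-,0--1,0-1-,00--
  5 | -101,0--1
  6 | --10,0-1-
  7 | 0--1,0-1-
  8 | -0-0  (sole → essential)
  10 | --10,-0-0,-01-
  11 | -01-  (sole → essential)
  13 | -101  (sole → essential)
  14 | --10  (sole → essential)
Essential prime implicants: --10, -0-0, -01-, -101
Petrick residual → 0--1
Minimum SOP uses 5 PIs: cd' + b'd' + b'c + bc'd + a'd

5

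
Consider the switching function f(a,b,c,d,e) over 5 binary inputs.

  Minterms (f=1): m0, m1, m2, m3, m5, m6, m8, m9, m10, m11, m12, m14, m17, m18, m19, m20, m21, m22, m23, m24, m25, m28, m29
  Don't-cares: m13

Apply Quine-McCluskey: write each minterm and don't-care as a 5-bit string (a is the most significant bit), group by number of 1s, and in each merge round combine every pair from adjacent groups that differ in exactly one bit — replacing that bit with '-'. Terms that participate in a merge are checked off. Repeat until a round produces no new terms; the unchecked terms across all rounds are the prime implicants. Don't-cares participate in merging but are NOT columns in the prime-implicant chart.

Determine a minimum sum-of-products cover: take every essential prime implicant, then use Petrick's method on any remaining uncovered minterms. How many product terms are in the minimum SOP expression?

6

Round 0: 00000✓ 00001✓ 00010✓ 00011✓ 00101✓ 00110✓ 01000✓ 01001✓ 01010✓ 01011✓ 01100✓ 01101✓ 01110✓ 10001✓ 10010✓ 10011✓ 10100✓ 10101✓ 10110✓ 10111✓ 11000✓ 11001✓ 11100✓ 11101✓
Round 1: -0001✓ -0010✓ -0011✓ -0101✓ -0110✓ -1000✓ -1001✓ -1100✓ -1101✓ 0-000✓ 0-001✓ 0-010✓ 0-011✓ 0-101✓ 0-110✓ 00-01✓ 00-10✓ 000-0✓ 000-1✓ 0000-✓ 0001-✓ 01-00✓ 01-01✓ 01-10✓ 010-0✓ 010-1✓ 0100-✓ 0101-✓ 011-0✓ 0110-✓ 1-001✓ 1-100✓ 1-101✓ 10-01✓ 10-10✓ 10-11✓ 100-1✓ 1001-✓ 101-0✓ 101-1✓ 1010-✓ 1011-✓ 11-00✓ 11-01✓ 1100-✓ 1110-✓
Round 2: --001✓ --101✓ -0-01✓ -0-10 -00-1 -001- -1-00✓ -1-01✓ -100-✓ -110-✓ 0--01✓ 0--10 0-0-0✓ 0-0-1✓ 0-00-✓ 0-01-✓ 000--✓ 01--0 01-0-✓ 010--✓ 1--01✓ 1-10- 10--1 10-1- 101-- 11-0-✓
Round 3: ---01 -1-0- 0-0--
PIs = {---01, -0-10, -00-1, -001-, -1-0-, 0--10, 0-0--, 01--0, 1-10-, 10--1, 10-1-, 101--}
Coverage chart:
  m0: 0-0-- ←essential
  m1: ---01,-00-1,0-0--
  m2: -0-10,-001-,0--10,0-0--
  m3: -00-1,-001-,0-0--
  m5: ---01 ←essential
  m6: -0-10,0--10
  m8: -1-0-,0-0--,01--0
  m9: ---01,-1-0-,0-0--
  m10: 0--10,0-0--,01--0
  m11: 0-0-- ←essential
  m12: -1-0-,01--0
  m14: 0--10,01--0
  m17: ---01,-00-1,10--1
  m18: -0-10,-001-,10-1-
  m19: -00-1,-001-,10--1,10-1-
  m20: 1-10-,101--
  m21: ---01,1-10-,10--1,101--
  m22: -0-10,10-1-,101--
  m23: 10--1,10-1-,101--
  m24: -1-0- ←essential
  m25: ---01,-1-0-
  m28: -1-0-,1-10-
  m29: ---01,-1-0-,1-10-
Essential: ---01, -1-0-, 0-0--
Petrick residual → -001-, 0--10, 101--
Min cover (6 terms): d'e + b'c'd + bd' + a'de' + a'c' + ab'c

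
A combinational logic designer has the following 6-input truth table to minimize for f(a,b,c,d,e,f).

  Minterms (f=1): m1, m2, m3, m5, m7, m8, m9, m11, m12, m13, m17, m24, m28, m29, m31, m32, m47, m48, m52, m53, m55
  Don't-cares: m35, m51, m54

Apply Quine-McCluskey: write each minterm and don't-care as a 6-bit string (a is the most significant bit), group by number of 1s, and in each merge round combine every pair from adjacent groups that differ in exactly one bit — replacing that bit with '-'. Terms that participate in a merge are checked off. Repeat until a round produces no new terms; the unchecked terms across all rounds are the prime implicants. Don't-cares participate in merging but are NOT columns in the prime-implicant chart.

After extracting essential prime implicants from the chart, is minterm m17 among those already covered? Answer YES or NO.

size-2^0 implicants → 000001(✓)  000010(✓)  000011(✓)  000101(✓)  000111(✓)  001000(✓)  001001(✓)  001011(✓)  001100(✓)  001101(✓)  010001(✓)  011000(✓)  011100(✓)  011101(✓)  011111(✓)  100000(✓)  100011(✓)  101111  110000(✓)  110011(✓)  110100(✓)  110101(✓)  110110(✓)  110111(✓)
size-2^1 implicants → -00011  0-0001  0-1000(✓)  0-1100(✓)  0-1101(✓)  00-001(✓)  00-011(✓)  00-101(✓)  000-01(✓)  000-11(✓)  0000-1(✓)  00001-  0001-1(✓)  001-00(✓)  001-01(✓)  0010-1(✓)  00100-(✓)  00110-(✓)  011-00(✓)  0111-1  01110-(✓)  1-0000  1-0011  110-00  110-11  1101-0(✓)  1101-1(✓)  11010-(✓)  11011-(✓)
size-2^2 implicants → 0-1-00  0-110-  00--01  00-0-1  000--1  001-0-  1101--
Unchecked terms (primes): -00011, 0-0001, 0-1-00, 0-110-, 00--01, 00-0-1, 000--1, 00001-, 001-0-, 0111-1, 1-0000, 1-0011, 101111, 110-00, 110-11, 1101--
Minterm coverage:
  m1 ⊆ 0-0001,00--01,00-0-1,000--1
  m2 ⊆ 00001- [E]
  m3 ⊆ -00011,00-0-1,000--1,00001-
  m5 ⊆ 00--01,000--1
  m7 ⊆ 000--1 [E]
  m8 ⊆ 0-1-00,001-0-
  m9 ⊆ 00--01,00-0-1,001-0-
  m11 ⊆ 00-0-1 [E]
  m12 ⊆ 0-1-00,0-110-,001-0-
  m13 ⊆ 0-110-,00--01,001-0-
  m17 ⊆ 0-0001 [E]
  m24 ⊆ 0-1-00 [E]
  m28 ⊆ 0-1-00,0-110-
  m29 ⊆ 0-110-,0111-1
  m31 ⊆ 0111-1 [E]
  m32 ⊆ 1-0000 [E]
  m47 ⊆ 101111 [E]
  m48 ⊆ 1-0000,110-00
  m52 ⊆ 110-00,1101--
  m53 ⊆ 1101-- [E]
  m55 ⊆ 110-11,1101--
E = {0-0001, 0-1-00, 00-0-1, 000--1, 00001-, 0111-1, 1-0000, 101111, 1101--}

YES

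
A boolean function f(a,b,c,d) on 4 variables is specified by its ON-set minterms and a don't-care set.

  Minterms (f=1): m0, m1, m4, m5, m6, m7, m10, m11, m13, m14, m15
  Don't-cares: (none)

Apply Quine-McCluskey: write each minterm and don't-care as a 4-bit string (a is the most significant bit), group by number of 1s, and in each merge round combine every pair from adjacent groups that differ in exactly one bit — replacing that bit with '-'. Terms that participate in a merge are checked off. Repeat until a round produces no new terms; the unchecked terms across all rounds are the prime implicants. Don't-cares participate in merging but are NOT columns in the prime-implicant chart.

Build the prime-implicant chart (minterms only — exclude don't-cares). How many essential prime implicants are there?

3

[col 0] 0000*, 0001*, 0100*, 0101*, 0110*, 0111*, 1010*, 1011*, 1101*, 1110*, 1111*
[col 1] -101*, -110*, -111*, 0-00*, 0-01*, 000-*, 01-0*, 01-1*, 010-*, 011-*, 1-10*, 1-11*, 101-*, 11-1*, 111-*
[col 2] -1-1, -11-, 0-0-, 01--, 1-1-
Prime implicants: -1-1, -11-, 0-0-, 01--, 1-1-
PI chart (minterm → PIs covering it):
  0 | 0-0-  (sole → essential)
  1 | 0-0-  (sole → essential)
  4 | 0-0-,01--
  5 | -1-1,0-0-,01--
  6 | -11-,01--
  7 | -1-1,-11-,01--
  10 | 1-1-  (sole → essential)
  11 | 1-1-  (sole → essential)
  13 | -1-1  (sole → essential)
  14 | -11-,1-1-
  15 | -1-1,-11-,1-1-
Essential prime implicants: -1-1, 0-0-, 1-1-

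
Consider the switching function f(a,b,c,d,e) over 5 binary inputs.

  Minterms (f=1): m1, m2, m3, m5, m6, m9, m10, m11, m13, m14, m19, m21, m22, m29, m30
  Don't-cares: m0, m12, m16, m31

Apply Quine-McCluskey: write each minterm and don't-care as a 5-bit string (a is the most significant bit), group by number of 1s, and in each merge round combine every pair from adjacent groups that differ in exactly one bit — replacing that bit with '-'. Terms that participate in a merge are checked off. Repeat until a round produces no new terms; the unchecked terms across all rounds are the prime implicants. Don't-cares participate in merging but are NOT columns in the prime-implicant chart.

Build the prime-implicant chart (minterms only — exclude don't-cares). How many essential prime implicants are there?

size-2^0 implicants → 00000(✓)  00001(✓)  00010(✓)  00011(✓)  00101(✓)  00110(✓)  01001(✓)  01010(✓)  01011(✓)  01100(✓)  01101(✓)  01110(✓)  10000(✓)  10011(✓)  10101(✓)  10110(✓)  11101(✓)  11110(✓)  11111(✓)
size-2^1 implicants → -0000  -0011  -0101(✓)  -0110(✓)  -1101(✓)  -1110(✓)  0-001(✓)  0-010(✓)  0-011(✓)  0-101(✓)  0-110(✓)  00-01(✓)  00-10(✓)  000-0(✓)  000-1(✓)  0000-(✓)  0001-(✓)  01-01(✓)  01-10(✓)  010-1(✓)  0101-(✓)  011-0  0110-  1-101(✓)  1-110(✓)  111-1  1111-
size-2^2 implicants → --101  --110  0--01  0--10  0-0-1  0-01-  000--
Unchecked terms (primes): --101, --110, -0000, -0011, 0--01, 0--10, 0-0-1, 0-01-, 000--, 011-0, 0110-, 111-1, 1111-
Minterm coverage:
  m1 ⊆ 0--01,0-0-1,000--
  m2 ⊆ 0--10,0-01-,000--
  m3 ⊆ -0011,0-0-1,0-01-,000--
  m5 ⊆ --101,0--01
  m6 ⊆ --110,0--10
  m9 ⊆ 0--01,0-0-1
  m10 ⊆ 0--10,0-01-
  m11 ⊆ 0-0-1,0-01-
  m13 ⊆ --101,0--01,0110-
  m14 ⊆ --110,0--10,011-0
  m19 ⊆ -0011 [E]
  m21 ⊆ --101 [E]
  m22 ⊆ --110 [E]
  m29 ⊆ --101,111-1
  m30 ⊆ --110,1111-
E = {--101, --110, -0011}

3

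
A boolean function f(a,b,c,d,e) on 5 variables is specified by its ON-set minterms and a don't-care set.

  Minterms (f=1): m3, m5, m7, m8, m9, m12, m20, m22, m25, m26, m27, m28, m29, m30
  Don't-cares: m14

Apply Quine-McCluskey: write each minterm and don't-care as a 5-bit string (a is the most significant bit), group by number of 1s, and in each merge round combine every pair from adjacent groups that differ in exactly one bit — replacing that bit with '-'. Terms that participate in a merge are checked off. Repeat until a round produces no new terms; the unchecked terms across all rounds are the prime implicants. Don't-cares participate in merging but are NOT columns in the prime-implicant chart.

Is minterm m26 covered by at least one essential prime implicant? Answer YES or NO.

NO

size-2^0 implicants → 00011(✓)  00101(✓)  00111(✓)  01000(✓)  01001(✓)  01100(✓)  01110(✓)  10100(✓)  10110(✓)  11001(✓)  11010(✓)  11011(✓)  11100(✓)  11101(✓)  11110(✓)
size-2^1 implicants → -1001  -1100(✓)  -1110(✓)  00-11  001-1  01-00  0100-  011-0(✓)  1-100(✓)  1-110(✓)  101-0(✓)  11-01  11-10  110-1  1101-  111-0(✓)  1110-
size-2^2 implicants → -11-0  1-1-0
Unchecked terms (primes): -1001, -11-0, 00-11, 001-1, 01-00, 0100-, 1-1-0, 11-01, 11-10, 110-1, 1101-, 1110-
Minterm coverage:
  m3 ⊆ 00-11 [E]
  m5 ⊆ 001-1 [E]
  m7 ⊆ 00-11,001-1
  m8 ⊆ 01-00,0100-
  m9 ⊆ -1001,0100-
  m12 ⊆ -11-0,01-00
  m20 ⊆ 1-1-0 [E]
  m22 ⊆ 1-1-0 [E]
  m25 ⊆ -1001,11-01,110-1
  m26 ⊆ 11-10,1101-
  m27 ⊆ 110-1,1101-
  m28 ⊆ -11-0,1-1-0,1110-
  m29 ⊆ 11-01,1110-
  m30 ⊆ -11-0,1-1-0,11-10
E = {00-11, 001-1, 1-1-0}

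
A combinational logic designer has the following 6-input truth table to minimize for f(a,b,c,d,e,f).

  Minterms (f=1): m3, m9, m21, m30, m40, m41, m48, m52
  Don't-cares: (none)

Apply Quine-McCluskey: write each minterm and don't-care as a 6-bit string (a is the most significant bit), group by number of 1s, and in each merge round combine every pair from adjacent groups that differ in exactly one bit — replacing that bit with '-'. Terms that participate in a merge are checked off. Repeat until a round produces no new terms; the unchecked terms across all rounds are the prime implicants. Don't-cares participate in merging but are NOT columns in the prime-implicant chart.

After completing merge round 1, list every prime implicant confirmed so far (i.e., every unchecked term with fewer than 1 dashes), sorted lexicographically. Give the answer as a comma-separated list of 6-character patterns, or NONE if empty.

[col 0] 000011, 001001*, 010101, 011110, 101000*, 101001*, 110000*, 110100*
[col 1] -01001, 10100-, 110-00
Prime implicants: -01001, 000011, 010101, 011110, 10100-, 110-00

000011, 010101, 011110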